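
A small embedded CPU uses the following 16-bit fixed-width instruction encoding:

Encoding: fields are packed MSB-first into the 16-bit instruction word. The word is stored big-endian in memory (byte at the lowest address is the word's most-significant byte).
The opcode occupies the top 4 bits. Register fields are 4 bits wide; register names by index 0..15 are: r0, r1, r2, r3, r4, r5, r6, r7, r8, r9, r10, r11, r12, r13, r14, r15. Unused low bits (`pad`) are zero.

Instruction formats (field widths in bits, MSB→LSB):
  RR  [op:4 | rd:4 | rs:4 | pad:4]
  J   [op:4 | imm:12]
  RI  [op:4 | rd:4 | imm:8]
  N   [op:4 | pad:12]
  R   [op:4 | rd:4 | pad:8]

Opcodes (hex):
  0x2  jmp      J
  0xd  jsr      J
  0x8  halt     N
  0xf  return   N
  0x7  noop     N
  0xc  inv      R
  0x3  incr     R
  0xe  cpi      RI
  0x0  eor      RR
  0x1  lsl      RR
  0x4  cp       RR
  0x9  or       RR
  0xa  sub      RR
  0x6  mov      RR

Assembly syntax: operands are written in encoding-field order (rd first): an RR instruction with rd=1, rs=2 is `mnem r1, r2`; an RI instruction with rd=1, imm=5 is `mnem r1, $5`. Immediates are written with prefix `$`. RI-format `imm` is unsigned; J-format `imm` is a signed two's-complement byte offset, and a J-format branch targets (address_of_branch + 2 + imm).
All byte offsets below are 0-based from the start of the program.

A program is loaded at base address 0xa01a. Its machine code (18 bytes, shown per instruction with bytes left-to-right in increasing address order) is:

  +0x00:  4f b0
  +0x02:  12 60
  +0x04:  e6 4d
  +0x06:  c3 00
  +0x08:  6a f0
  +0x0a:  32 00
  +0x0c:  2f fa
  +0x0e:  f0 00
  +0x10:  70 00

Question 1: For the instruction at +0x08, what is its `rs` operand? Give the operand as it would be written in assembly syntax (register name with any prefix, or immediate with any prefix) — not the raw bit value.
r15

[08] 6a f0 → 0x6af0
  opcode bits[15:12]=0x6: mov/RR
  [11:8] rd=10 = r10
  [7:4] rs=15 = r15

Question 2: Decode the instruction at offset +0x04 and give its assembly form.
cpi r6, $77

@+04  big-endian(e6 4d) = 0xe64d
  opcode bits[15:12]=0xe: cpi/RI
  [11:8] rd=6 = r6
  [7:0] imm=77 = $77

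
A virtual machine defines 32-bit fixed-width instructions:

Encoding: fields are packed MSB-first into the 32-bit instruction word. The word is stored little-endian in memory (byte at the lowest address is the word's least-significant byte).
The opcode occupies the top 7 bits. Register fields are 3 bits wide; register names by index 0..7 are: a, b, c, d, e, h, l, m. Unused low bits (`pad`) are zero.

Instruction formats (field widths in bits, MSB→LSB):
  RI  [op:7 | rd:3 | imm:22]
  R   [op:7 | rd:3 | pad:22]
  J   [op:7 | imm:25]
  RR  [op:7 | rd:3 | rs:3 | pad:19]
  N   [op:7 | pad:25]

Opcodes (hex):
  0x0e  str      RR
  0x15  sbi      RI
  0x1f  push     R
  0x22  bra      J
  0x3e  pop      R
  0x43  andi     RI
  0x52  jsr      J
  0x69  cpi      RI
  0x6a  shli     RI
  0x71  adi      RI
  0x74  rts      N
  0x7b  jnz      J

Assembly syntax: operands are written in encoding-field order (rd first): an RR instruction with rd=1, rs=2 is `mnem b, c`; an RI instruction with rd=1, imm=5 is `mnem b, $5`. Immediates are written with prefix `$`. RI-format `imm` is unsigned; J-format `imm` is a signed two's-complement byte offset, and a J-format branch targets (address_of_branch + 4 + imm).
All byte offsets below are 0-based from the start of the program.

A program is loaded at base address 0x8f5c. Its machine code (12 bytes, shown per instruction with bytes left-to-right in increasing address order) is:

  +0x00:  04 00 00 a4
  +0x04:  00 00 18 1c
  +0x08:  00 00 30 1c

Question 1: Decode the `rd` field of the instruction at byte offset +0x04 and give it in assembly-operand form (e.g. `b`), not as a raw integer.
a

off 0x04: read 00 00 18 1c as little → 0x1c180000
  top 7b → 0xe → str [RR]
  rd: (w>>22)&0x7=0x0 → a
  rs: (w>>19)&0x7=0x3 → d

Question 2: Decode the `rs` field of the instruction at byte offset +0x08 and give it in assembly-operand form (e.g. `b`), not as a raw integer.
l

@+08  little-endian(00 00 30 1c) = 0x1c300000
  top 7b → 0xe → str [RR]
  [24:22] rd=0 = a
  [21:19] rs=6 = l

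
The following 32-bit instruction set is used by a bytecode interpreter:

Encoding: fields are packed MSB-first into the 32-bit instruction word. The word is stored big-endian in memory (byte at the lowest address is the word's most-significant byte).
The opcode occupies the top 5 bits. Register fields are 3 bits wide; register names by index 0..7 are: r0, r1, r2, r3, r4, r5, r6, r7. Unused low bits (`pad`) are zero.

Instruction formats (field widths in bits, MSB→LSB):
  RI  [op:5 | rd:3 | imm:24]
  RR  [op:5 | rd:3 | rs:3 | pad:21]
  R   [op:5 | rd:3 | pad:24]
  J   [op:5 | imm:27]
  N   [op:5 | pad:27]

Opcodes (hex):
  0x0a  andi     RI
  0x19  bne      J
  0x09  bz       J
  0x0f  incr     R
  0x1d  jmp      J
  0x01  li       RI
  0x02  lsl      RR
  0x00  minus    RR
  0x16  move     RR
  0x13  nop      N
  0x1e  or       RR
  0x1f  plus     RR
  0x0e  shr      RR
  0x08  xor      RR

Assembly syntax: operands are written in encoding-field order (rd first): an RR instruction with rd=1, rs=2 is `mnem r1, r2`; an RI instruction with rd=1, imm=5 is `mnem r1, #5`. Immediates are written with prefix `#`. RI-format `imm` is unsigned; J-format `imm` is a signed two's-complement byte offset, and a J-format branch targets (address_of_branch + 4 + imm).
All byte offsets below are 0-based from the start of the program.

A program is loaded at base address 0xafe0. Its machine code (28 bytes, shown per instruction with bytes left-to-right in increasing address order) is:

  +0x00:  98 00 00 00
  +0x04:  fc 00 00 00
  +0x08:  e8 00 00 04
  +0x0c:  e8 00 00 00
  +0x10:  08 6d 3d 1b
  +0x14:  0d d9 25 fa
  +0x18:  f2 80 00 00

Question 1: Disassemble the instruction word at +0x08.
[08] e8 00 00 04 → 0xe8000004
  opcode bits[31:27]=0x1d: jmp/J
  imm@[26:0]=0x4 ⇒ #4

jmp #4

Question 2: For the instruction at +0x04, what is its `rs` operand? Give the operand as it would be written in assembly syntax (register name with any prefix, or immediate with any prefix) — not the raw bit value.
r0

+0x04: fc 00 00 00 ⇒ word 0xfc000000 (big)
  op=0xfc000000>>27=0x1f ⇒ plus (RR)
  [26:24] rd=4 = r4
  [23:21] rs=0 = r0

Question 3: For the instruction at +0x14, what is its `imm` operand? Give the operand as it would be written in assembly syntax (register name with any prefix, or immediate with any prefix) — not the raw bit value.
+0x14: 0d d9 25 fa ⇒ word 0x0dd925fa (big)
  top 5b → 0x1 → li [RI]
  [26:24] rd=5 = r5
  [23:0] imm=14231034 = #14231034

#14231034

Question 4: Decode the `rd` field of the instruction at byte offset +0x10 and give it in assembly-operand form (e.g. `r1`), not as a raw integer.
off 0x10: read 08 6d 3d 1b as big → 0x086d3d1b
  op=0x086d3d1b>>27=0x1 ⇒ li (RI)
  [26:24] rd=0 = r0
  [23:0] imm=7159067 = #7159067

r0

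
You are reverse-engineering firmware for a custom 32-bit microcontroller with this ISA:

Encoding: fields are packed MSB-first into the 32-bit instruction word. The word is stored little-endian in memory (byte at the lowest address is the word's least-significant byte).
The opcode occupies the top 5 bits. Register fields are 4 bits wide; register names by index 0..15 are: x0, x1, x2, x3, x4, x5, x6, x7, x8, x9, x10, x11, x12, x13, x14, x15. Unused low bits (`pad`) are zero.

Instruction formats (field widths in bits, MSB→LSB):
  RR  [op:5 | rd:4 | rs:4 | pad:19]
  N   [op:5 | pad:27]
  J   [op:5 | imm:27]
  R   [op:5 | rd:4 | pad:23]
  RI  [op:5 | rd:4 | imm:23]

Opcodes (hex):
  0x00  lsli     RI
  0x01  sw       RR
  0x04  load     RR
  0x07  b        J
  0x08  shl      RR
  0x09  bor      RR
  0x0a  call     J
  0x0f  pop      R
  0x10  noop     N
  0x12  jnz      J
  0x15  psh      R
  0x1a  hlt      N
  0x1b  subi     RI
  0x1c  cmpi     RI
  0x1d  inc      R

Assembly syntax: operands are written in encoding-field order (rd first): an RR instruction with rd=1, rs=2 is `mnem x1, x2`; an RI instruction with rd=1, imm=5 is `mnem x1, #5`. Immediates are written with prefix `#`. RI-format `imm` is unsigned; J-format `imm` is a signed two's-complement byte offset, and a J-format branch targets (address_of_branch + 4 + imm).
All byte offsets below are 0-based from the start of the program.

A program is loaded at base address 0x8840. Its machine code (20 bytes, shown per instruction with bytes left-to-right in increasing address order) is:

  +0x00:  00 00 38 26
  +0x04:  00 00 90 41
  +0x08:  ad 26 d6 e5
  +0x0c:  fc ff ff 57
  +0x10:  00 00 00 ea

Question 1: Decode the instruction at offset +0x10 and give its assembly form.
@+10  little-endian(00 00 00 ea) = 0xea000000
  op=0xea000000>>27=0x1d ⇒ inc (R)
  rd@[26:23]=0x4 ⇒ x4

inc x4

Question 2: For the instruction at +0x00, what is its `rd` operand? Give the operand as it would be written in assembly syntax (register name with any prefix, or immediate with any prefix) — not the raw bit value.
[00] 00 00 38 26 → 0x26380000
  op=0x26380000>>27=0x4 ⇒ load (RR)
  rd: (w>>23)&0xf=0xc → x12
  rs: (w>>19)&0xf=0x7 → x7

x12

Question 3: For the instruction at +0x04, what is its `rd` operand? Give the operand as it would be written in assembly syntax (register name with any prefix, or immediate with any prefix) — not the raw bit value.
@+04  little-endian(00 00 90 41) = 0x41900000
  op=0x41900000>>27=0x8 ⇒ shl (RR)
  rd: (w>>23)&0xf=0x3 → x3
  rs: (w>>19)&0xf=0x2 → x2

x3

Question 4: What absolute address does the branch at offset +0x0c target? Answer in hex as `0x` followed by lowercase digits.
@+0c  little-endian(fc ff ff 57) = 0x57fffffc
  opcode bits[31:27]=0xa: call/J
  imm@[26:0]=0x7fffffc (s27→-4) ⇒ #-4
  target = base 0x8840 + off 0x0c + 4 + imm -4 = 0x884c

0x884c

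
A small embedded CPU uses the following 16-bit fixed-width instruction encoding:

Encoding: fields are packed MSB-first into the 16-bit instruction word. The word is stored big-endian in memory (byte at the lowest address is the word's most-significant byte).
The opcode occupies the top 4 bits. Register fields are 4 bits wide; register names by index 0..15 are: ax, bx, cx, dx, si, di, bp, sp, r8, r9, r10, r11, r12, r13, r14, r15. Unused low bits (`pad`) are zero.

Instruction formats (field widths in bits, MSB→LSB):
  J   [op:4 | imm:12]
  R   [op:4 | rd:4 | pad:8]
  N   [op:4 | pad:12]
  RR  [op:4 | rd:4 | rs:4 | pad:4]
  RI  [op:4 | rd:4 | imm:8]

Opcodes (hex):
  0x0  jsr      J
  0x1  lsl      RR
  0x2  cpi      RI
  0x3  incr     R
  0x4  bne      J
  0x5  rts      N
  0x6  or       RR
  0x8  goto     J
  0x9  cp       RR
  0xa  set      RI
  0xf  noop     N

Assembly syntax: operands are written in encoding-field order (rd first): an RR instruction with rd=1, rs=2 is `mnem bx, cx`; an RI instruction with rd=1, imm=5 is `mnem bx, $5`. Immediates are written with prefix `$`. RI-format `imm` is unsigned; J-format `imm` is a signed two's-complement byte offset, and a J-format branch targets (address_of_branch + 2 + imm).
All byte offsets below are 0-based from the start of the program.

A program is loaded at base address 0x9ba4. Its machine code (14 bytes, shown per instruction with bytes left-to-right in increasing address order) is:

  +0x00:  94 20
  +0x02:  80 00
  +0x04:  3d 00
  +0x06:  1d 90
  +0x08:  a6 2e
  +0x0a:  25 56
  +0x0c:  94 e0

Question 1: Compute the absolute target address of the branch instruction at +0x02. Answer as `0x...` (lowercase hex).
0x9ba8

off 0x02: read 80 00 as big → 0x8000
  op=0x8000>>12=0x8 ⇒ goto (J)
  imm@[11:0]=0x0 ⇒ $0
  target = base 0x9ba4 + off 0x02 + 2 + imm 0 = 0x9ba8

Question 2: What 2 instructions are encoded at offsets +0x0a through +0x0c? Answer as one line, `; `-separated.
[0a] 25 56 → 0x2556
  top 4b → 0x2 → cpi [RI]
  [11:8] rd=5 = di
  [7:0] imm=86 = $86
[0c] 94 e0 → 0x94e0
  top 4b → 0x9 → cp [RR]
  [11:8] rd=4 = si
  [7:4] rs=14 = r14

cpi di, $86; cp si, r14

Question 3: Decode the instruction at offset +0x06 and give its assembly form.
lsl r13, r9

[06] 1d 90 → 0x1d90
  op=0x1d90>>12=0x1 ⇒ lsl (RR)
  rd@[11:8]=0xd ⇒ r13
  rs@[7:4]=0x9 ⇒ r9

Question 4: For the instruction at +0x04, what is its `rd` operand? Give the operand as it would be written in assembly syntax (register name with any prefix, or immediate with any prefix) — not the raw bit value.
r13

off 0x04: read 3d 00 as big → 0x3d00
  top 4b → 0x3 → incr [R]
  [11:8] rd=13 = r13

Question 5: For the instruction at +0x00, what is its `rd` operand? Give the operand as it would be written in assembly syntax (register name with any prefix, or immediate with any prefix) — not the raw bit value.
si

@+00  big-endian(94 20) = 0x9420
  op=0x9420>>12=0x9 ⇒ cp (RR)
  rd: (w>>8)&0xf=0x4 → si
  rs: (w>>4)&0xf=0x2 → cx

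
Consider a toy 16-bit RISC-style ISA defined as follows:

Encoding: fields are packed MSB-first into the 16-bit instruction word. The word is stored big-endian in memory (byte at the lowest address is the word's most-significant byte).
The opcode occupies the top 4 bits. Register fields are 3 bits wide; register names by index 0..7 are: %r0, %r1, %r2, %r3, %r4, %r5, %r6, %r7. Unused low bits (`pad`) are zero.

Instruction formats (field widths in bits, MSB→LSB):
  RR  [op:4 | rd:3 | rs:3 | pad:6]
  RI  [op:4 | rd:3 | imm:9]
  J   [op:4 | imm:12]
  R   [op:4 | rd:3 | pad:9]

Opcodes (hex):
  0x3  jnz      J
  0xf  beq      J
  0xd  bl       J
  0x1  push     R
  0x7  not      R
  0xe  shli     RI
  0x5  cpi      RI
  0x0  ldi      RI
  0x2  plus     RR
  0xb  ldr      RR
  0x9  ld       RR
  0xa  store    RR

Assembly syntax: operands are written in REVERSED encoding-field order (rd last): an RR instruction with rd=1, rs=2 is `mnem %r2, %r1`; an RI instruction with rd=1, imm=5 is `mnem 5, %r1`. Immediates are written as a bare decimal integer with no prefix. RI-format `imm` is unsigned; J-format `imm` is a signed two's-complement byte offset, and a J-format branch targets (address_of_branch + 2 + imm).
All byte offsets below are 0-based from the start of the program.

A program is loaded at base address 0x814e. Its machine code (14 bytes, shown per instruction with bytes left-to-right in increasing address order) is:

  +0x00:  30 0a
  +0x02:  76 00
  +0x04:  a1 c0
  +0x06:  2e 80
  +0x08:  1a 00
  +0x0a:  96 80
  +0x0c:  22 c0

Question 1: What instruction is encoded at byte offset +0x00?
[00] 30 0a → 0x300a
  op=0x300a>>12=0x3 ⇒ jnz (J)
  imm@[11:0]=0xa ⇒ 10

jnz 10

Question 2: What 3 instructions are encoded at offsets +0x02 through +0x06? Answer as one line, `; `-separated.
not %r3; store %r7, %r0; plus %r2, %r7

off 0x02: read 76 00 as big → 0x7600
  top 4b → 0x7 → not [R]
  rd: (w>>9)&0x7=0x3 → %r3
off 0x04: read a1 c0 as big → 0xa1c0
  top 4b → 0xa → store [RR]
  rd: (w>>9)&0x7=0x0 → %r0
  rs: (w>>6)&0x7=0x7 → %r7
off 0x06: read 2e 80 as big → 0x2e80
  top 4b → 0x2 → plus [RR]
  rd: (w>>9)&0x7=0x7 → %r7
  rs: (w>>6)&0x7=0x2 → %r2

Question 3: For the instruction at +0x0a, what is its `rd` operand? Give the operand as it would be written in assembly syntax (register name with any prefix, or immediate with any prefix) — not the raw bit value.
%r3

+0x0a: 96 80 ⇒ word 0x9680 (big)
  op=0x9680>>12=0x9 ⇒ ld (RR)
  rd@[11:9]=0x3 ⇒ %r3
  rs@[8:6]=0x2 ⇒ %r2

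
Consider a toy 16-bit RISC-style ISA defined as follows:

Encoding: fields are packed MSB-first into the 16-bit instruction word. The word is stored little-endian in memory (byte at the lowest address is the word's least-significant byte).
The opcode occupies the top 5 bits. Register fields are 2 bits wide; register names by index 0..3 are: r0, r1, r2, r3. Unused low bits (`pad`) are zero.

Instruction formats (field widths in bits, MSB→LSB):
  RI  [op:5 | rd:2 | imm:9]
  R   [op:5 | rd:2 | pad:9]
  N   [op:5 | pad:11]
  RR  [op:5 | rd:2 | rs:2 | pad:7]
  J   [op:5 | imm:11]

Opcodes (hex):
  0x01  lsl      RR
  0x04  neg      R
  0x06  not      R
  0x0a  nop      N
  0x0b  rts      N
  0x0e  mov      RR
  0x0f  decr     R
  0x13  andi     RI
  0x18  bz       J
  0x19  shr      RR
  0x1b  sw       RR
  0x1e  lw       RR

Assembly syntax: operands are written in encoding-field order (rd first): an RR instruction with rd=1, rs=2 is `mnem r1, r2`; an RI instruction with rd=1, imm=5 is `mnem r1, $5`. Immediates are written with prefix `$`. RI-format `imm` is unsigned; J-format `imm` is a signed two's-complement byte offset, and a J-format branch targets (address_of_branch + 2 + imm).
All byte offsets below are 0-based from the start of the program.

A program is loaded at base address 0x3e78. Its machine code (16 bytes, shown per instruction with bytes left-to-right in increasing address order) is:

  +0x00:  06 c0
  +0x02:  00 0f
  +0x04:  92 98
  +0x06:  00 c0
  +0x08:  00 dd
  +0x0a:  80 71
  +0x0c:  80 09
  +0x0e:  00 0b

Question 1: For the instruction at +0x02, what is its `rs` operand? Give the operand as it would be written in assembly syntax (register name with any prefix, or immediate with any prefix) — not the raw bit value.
r2

[02] 00 0f → 0x0f00
  top 5b → 0x1 → lsl [RR]
  [10:9] rd=3 = r3
  [8:7] rs=2 = r2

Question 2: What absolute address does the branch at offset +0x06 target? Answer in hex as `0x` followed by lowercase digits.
off 0x06: read 00 c0 as little → 0xc000
  opcode bits[15:11]=0x18: bz/J
  [10:0] imm=0 = $0
  target = base 0x3e78 + off 0x06 + 2 + imm 0 = 0x3e80

0x3e80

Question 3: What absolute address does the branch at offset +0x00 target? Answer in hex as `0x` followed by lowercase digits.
0x3e80

@+00  little-endian(06 c0) = 0xc006
  opcode bits[15:11]=0x18: bz/J
  imm: (w>>0)&0x7ff=0x6 → $6
  target = base 0x3e78 + off 0x00 + 2 + imm 6 = 0x3e80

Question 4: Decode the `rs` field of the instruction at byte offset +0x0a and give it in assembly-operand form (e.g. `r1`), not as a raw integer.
[0a] 80 71 → 0x7180
  opcode bits[15:11]=0xe: mov/RR
  rd@[10:9]=0x0 ⇒ r0
  rs@[8:7]=0x3 ⇒ r3

r3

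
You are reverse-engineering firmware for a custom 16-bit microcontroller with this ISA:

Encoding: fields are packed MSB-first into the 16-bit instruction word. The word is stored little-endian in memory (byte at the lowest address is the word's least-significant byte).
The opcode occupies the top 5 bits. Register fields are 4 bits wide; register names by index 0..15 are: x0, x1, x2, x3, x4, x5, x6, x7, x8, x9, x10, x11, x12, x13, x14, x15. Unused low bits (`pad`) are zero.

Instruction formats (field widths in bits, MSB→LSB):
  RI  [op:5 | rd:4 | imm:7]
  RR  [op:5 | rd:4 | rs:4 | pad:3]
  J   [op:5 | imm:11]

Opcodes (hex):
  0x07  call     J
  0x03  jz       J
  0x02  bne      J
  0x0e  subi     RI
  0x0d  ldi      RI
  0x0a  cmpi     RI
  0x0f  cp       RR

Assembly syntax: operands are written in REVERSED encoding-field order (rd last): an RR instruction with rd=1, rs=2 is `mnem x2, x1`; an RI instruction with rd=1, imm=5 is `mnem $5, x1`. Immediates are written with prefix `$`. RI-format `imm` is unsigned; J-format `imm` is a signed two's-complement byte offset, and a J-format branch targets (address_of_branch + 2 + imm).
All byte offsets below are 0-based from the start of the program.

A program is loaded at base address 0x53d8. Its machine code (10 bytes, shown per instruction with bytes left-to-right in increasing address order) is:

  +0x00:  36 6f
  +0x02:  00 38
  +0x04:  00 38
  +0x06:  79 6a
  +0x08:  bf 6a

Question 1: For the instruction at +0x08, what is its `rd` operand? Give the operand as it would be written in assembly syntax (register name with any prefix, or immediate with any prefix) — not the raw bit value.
+0x08: bf 6a ⇒ word 0x6abf (little)
  opcode bits[15:11]=0xd: ldi/RI
  rd: (w>>7)&0xf=0x5 → x5
  imm: (w>>0)&0x7f=0x3f → $63

x5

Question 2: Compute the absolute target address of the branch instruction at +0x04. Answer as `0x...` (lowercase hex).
0x53de

off 0x04: read 00 38 as little → 0x3800
  opcode bits[15:11]=0x7: call/J
  imm: (w>>0)&0x7ff=0x0 → $0
  target = base 0x53d8 + off 0x04 + 2 + imm 0 = 0x53de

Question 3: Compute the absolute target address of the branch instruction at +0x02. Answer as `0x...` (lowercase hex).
0x53dc

[02] 00 38 → 0x3800
  top 5b → 0x7 → call [J]
  imm: (w>>0)&0x7ff=0x0 → $0
  target = base 0x53d8 + off 0x02 + 2 + imm 0 = 0x53dc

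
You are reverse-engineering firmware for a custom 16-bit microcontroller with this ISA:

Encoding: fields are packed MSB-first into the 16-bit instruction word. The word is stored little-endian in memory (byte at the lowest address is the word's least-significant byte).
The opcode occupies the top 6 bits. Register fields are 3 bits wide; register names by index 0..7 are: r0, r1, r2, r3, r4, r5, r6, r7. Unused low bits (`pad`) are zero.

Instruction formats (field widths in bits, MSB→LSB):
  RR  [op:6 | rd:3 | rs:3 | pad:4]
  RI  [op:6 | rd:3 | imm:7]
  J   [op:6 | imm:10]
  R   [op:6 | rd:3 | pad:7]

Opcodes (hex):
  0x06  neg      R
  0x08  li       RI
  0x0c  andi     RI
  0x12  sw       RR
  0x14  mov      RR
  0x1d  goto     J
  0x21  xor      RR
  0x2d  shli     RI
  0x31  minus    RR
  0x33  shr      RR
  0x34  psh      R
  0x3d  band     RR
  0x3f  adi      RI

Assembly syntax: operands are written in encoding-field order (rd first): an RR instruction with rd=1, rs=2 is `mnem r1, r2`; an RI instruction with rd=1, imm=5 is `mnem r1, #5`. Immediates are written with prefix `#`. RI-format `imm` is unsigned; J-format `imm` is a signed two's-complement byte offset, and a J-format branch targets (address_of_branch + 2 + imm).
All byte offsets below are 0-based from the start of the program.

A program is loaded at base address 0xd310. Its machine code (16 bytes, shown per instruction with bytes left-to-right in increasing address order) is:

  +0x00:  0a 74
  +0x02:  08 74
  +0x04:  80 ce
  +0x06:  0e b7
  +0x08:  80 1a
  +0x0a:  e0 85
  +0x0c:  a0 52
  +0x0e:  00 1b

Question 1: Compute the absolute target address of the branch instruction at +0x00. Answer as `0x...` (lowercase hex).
0xd31c

off 0x00: read 0a 74 as little → 0x740a
  opcode bits[15:10]=0x1d: goto/J
  imm@[9:0]=0xa ⇒ #10
  target = base 0xd310 + off 0x00 + 2 + imm 10 = 0xd31c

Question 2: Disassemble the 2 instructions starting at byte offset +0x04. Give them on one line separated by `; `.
shr r5, r0; shli r6, #14

+0x04: 80 ce ⇒ word 0xce80 (little)
  opcode bits[15:10]=0x33: shr/RR
  rd@[9:7]=0x5 ⇒ r5
  rs@[6:4]=0x0 ⇒ r0
+0x06: 0e b7 ⇒ word 0xb70e (little)
  opcode bits[15:10]=0x2d: shli/RI
  rd@[9:7]=0x6 ⇒ r6
  imm@[6:0]=0xe ⇒ #14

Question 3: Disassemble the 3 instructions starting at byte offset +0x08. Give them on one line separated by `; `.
neg r5; xor r3, r6; mov r5, r2

off 0x08: read 80 1a as little → 0x1a80
  op=0x1a80>>10=0x6 ⇒ neg (R)
  rd: (w>>7)&0x7=0x5 → r5
off 0x0a: read e0 85 as little → 0x85e0
  op=0x85e0>>10=0x21 ⇒ xor (RR)
  rd: (w>>7)&0x7=0x3 → r3
  rs: (w>>4)&0x7=0x6 → r6
off 0x0c: read a0 52 as little → 0x52a0
  op=0x52a0>>10=0x14 ⇒ mov (RR)
  rd: (w>>7)&0x7=0x5 → r5
  rs: (w>>4)&0x7=0x2 → r2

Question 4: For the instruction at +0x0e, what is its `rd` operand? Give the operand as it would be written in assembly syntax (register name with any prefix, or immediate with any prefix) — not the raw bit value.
r6

+0x0e: 00 1b ⇒ word 0x1b00 (little)
  top 6b → 0x6 → neg [R]
  rd@[9:7]=0x6 ⇒ r6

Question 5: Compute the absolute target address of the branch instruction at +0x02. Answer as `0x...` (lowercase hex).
[02] 08 74 → 0x7408
  op=0x7408>>10=0x1d ⇒ goto (J)
  imm@[9:0]=0x8 ⇒ #8
  target = base 0xd310 + off 0x02 + 2 + imm 8 = 0xd31c

0xd31c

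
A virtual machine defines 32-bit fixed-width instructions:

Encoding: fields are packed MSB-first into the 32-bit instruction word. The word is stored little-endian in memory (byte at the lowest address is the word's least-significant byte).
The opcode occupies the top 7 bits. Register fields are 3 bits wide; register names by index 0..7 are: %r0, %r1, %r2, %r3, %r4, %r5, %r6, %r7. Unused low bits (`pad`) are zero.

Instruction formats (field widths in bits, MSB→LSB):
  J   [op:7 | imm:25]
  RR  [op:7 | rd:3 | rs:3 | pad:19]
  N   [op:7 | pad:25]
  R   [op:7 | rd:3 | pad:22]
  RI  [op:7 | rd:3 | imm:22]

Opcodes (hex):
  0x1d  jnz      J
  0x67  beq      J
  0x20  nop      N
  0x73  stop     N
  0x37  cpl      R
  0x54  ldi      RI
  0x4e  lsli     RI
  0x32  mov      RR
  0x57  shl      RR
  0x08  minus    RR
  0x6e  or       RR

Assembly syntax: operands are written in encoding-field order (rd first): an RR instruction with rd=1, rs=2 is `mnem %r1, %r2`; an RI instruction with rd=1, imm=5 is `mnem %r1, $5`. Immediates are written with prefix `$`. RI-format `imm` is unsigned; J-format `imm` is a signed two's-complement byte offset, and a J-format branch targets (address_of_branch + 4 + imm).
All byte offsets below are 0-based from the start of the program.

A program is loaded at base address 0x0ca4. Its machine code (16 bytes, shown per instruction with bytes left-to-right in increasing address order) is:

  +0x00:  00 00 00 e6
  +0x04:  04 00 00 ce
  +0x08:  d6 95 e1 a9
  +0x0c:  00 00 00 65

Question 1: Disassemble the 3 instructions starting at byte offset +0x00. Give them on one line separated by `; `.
stop; beq $4; ldi %r7, $2201046

@+00  little-endian(00 00 00 e6) = 0xe6000000
  op=0xe6000000>>25=0x73 ⇒ stop (N)
@+04  little-endian(04 00 00 ce) = 0xce000004
  op=0xce000004>>25=0x67 ⇒ beq (J)
  imm@[24:0]=0x4 ⇒ $4
@+08  little-endian(d6 95 e1 a9) = 0xa9e195d6
  op=0xa9e195d6>>25=0x54 ⇒ ldi (RI)
  rd@[24:22]=0x7 ⇒ %r7
  imm@[21:0]=0x2195d6 ⇒ $2201046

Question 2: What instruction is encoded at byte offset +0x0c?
@+0c  little-endian(00 00 00 65) = 0x65000000
  op=0x65000000>>25=0x32 ⇒ mov (RR)
  [24:22] rd=4 = %r4
  [21:19] rs=0 = %r0

mov %r4, %r0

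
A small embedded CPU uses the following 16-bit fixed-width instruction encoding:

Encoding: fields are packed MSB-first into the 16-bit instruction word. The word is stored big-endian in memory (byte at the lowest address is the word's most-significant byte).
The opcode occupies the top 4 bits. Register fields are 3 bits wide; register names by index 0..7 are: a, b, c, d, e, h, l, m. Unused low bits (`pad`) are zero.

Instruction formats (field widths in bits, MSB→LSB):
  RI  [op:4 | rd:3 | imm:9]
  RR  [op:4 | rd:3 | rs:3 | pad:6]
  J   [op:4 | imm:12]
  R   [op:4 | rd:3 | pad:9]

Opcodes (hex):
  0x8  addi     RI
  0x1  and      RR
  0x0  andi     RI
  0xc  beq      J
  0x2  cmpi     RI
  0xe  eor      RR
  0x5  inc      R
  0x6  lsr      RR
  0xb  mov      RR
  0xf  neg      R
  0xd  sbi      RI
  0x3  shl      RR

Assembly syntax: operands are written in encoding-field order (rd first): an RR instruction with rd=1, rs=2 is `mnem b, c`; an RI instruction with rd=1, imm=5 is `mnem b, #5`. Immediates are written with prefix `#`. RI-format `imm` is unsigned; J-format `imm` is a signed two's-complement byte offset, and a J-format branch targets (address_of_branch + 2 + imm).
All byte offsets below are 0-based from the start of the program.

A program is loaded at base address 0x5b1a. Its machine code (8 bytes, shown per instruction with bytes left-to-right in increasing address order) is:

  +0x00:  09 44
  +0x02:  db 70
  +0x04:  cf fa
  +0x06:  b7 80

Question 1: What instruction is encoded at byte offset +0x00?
+0x00: 09 44 ⇒ word 0x0944 (big)
  op=0x0944>>12=0x0 ⇒ andi (RI)
  [11:9] rd=4 = e
  [8:0] imm=324 = #324

andi e, #324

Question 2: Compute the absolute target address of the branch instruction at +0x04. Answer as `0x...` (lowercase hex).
0x5b1a

@+04  big-endian(cf fa) = 0xcffa
  top 4b → 0xc → beq [J]
  imm: (w>>0)&0xfff=0xffa (s12→-6) → #-6
  target = base 0x5b1a + off 0x04 + 2 + imm -6 = 0x5b1a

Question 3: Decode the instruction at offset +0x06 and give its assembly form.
mov d, l

+0x06: b7 80 ⇒ word 0xb780 (big)
  top 4b → 0xb → mov [RR]
  rd@[11:9]=0x3 ⇒ d
  rs@[8:6]=0x6 ⇒ l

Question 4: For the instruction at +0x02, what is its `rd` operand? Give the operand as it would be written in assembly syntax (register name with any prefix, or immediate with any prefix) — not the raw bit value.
h

[02] db 70 → 0xdb70
  top 4b → 0xd → sbi [RI]
  rd@[11:9]=0x5 ⇒ h
  imm@[8:0]=0x170 ⇒ #368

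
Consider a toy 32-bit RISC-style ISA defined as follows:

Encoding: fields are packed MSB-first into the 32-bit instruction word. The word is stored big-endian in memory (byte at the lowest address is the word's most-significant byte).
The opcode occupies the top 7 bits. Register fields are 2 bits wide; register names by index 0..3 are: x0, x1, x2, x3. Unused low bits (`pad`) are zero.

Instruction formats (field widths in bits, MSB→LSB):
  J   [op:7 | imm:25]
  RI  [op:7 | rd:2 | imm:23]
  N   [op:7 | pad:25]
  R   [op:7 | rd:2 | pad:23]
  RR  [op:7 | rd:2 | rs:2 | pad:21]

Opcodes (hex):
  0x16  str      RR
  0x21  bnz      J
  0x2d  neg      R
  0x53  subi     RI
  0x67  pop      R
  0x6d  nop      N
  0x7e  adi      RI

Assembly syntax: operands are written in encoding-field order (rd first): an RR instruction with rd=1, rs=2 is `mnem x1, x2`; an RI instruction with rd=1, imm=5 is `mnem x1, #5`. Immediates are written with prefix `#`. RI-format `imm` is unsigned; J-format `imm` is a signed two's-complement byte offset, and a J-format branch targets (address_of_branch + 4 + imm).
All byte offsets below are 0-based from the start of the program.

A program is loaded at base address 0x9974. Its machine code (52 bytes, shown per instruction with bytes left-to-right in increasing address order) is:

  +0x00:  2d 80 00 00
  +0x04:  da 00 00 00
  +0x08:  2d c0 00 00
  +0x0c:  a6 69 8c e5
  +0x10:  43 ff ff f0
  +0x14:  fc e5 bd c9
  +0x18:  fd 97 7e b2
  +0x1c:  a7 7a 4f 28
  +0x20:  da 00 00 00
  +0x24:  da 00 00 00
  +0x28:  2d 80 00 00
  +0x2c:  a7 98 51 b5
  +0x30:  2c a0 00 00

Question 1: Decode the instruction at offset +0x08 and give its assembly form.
@+08  big-endian(2d c0 00 00) = 0x2dc00000
  top 7b → 0x16 → str [RR]
  rd: (w>>23)&0x3=0x3 → x3
  rs: (w>>21)&0x3=0x2 → x2

str x3, x2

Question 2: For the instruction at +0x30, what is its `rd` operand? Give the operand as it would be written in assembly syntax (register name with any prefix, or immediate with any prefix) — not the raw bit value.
+0x30: 2c a0 00 00 ⇒ word 0x2ca00000 (big)
  op=0x2ca00000>>25=0x16 ⇒ str (RR)
  rd: (w>>23)&0x3=0x1 → x1
  rs: (w>>21)&0x3=0x1 → x1

x1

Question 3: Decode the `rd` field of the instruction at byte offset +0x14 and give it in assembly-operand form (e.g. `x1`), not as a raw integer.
[14] fc e5 bd c9 → 0xfce5bdc9
  top 7b → 0x7e → adi [RI]
  [24:23] rd=1 = x1
  [22:0] imm=6667721 = #6667721

x1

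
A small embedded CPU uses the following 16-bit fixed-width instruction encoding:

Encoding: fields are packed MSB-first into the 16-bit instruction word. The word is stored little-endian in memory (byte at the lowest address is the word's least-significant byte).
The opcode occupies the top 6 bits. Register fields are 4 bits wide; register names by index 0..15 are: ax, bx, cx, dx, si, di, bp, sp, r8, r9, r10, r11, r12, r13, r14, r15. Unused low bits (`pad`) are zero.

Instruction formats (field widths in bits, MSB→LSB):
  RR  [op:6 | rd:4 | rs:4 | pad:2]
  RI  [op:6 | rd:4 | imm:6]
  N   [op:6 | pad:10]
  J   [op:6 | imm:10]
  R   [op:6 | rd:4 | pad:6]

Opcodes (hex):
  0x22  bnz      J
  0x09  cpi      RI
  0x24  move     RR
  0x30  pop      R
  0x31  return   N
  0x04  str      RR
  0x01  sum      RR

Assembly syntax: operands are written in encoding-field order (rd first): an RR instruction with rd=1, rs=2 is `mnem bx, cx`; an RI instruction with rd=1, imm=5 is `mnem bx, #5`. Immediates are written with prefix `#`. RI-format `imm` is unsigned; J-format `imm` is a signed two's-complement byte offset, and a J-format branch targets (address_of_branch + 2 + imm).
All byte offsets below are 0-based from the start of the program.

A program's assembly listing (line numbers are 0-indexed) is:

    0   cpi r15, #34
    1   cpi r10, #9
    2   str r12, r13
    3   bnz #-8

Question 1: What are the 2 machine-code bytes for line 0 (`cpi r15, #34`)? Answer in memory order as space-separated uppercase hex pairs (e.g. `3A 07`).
E2 27

L0: cpi op=0x9:6|rd=15:4|imm=34:6 ⇒ 0x27e2 ⇒ little e2 27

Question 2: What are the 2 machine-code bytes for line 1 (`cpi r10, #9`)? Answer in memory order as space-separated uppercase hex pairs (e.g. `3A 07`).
89 26

1. cpi fields op=0x9:6|rd=10:4|imm=9:6 → word 2689h → 89 26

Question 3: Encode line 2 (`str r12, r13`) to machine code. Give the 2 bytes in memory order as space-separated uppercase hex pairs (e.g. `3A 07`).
34 13

L2: str op=0x4:6|rd=12:4|rs=13:4|pad=0:2 ⇒ 0x1334 ⇒ little 34 13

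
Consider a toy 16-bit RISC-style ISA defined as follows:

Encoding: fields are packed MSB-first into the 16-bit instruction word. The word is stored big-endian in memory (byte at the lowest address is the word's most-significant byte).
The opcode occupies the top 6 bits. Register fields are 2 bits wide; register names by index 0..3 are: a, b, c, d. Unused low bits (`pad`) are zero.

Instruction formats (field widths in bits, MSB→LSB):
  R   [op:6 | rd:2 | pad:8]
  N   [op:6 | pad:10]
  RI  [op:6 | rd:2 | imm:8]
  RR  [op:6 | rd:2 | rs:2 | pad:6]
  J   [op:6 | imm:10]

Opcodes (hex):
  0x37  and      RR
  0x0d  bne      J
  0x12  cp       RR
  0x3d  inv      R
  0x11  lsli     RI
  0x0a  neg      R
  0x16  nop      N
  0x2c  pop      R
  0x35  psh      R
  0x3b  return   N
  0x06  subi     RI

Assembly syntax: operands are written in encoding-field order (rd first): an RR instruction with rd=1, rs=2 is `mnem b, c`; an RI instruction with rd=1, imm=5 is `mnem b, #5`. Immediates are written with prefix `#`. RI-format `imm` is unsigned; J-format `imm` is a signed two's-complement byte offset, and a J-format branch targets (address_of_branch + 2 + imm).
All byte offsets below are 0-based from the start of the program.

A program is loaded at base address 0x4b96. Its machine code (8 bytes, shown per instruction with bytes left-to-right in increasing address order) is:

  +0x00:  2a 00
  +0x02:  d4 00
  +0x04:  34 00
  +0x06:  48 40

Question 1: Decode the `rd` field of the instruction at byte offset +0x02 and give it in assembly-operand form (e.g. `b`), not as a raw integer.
[02] d4 00 → 0xd400
  op=0xd400>>10=0x35 ⇒ psh (R)
  rd@[9:8]=0x0 ⇒ a

a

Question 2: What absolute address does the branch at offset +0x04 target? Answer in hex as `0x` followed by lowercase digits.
0x4b9c

[04] 34 00 → 0x3400
  opcode bits[15:10]=0xd: bne/J
  imm: (w>>0)&0x3ff=0x0 → #0
  target = base 0x4b96 + off 0x04 + 2 + imm 0 = 0x4b9c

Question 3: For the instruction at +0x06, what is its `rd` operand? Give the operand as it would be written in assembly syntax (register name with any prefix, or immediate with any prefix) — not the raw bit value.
off 0x06: read 48 40 as big → 0x4840
  op=0x4840>>10=0x12 ⇒ cp (RR)
  rd@[9:8]=0x0 ⇒ a
  rs@[7:6]=0x1 ⇒ b

a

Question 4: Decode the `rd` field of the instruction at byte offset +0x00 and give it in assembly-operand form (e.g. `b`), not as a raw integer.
c

[00] 2a 00 → 0x2a00
  opcode bits[15:10]=0xa: neg/R
  rd: (w>>8)&0x3=0x2 → c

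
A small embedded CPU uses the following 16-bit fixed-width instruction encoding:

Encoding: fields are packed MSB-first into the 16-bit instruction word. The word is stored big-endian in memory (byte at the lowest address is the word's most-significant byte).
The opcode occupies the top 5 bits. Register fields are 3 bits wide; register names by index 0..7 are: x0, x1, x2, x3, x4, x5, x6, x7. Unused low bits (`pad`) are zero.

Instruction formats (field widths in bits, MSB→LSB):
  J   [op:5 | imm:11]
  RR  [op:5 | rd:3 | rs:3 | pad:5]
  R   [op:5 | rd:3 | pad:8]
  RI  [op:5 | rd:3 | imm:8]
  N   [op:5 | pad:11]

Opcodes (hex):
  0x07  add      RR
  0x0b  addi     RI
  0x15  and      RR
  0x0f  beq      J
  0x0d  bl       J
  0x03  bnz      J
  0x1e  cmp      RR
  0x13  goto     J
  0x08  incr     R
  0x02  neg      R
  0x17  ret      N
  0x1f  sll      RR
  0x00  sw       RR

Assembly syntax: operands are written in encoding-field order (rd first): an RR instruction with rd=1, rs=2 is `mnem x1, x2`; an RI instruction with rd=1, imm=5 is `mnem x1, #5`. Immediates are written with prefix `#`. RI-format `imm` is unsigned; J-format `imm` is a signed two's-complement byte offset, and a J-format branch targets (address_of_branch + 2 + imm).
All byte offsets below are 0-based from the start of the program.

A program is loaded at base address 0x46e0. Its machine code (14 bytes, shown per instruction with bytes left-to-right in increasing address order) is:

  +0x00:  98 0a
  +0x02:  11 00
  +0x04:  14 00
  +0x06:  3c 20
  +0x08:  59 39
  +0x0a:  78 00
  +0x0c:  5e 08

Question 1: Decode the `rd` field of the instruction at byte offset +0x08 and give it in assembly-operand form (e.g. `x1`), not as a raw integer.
x1

off 0x08: read 59 39 as big → 0x5939
  opcode bits[15:11]=0xb: addi/RI
  [10:8] rd=1 = x1
  [7:0] imm=57 = #57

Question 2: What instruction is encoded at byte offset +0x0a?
beq #0

off 0x0a: read 78 00 as big → 0x7800
  op=0x7800>>11=0xf ⇒ beq (J)
  [10:0] imm=0 = #0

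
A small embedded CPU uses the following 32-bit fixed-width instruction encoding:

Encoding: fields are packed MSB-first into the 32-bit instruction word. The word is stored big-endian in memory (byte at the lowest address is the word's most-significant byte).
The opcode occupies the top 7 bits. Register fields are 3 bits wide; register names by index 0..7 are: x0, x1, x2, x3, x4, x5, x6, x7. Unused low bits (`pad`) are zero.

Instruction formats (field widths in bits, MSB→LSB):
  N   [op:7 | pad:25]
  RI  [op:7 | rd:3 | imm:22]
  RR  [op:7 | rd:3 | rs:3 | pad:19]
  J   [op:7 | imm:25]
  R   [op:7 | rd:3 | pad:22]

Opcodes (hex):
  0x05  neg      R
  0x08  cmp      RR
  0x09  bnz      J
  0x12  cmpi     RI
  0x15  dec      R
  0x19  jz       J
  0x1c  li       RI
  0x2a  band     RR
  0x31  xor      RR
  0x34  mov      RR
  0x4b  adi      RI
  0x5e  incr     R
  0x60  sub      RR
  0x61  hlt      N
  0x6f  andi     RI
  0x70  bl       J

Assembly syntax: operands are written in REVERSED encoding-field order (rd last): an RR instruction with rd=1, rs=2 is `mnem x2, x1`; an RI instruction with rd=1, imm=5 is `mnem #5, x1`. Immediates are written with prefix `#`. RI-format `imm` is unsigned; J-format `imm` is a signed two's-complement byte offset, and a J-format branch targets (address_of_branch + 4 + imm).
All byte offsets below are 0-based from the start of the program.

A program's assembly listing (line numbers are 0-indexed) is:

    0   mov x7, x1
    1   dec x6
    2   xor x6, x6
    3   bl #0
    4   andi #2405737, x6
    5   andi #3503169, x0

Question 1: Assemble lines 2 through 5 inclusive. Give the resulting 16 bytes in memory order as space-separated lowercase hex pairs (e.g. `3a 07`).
line 2 (xor): pack op=0x31:7|rd=6:3|rs=6:3|pad=0:19 = 0x63b00000; big→ 63 b0 00 00
line 3 (bl): pack op=0x70:7|imm=0:25 = 0xe0000000; big→ e0 00 00 00
line 4 (andi): pack op=0x6f:7|rd=6:3|imm=2405737:22 = 0xdfa4b569; big→ df a4 b5 69
line 5 (andi): pack op=0x6f:7|rd=0:3|imm=3503169:22 = 0xde357441; big→ de 35 74 41

63 b0 00 00 e0 00 00 00 df a4 b5 69 de 35 74 41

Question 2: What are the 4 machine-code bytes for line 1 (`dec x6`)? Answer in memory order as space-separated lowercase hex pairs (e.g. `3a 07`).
line 1 (dec): pack op=0x15:7|rd=6:3|pad=0:22 = 0x2b800000; big→ 2b 80 00 00

2b 80 00 00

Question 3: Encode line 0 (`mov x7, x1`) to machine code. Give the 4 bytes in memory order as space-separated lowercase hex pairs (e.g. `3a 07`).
line 0 (mov): pack op=0x34:7|rd=1:3|rs=7:3|pad=0:19 = 0x68780000; big→ 68 78 00 00

68 78 00 00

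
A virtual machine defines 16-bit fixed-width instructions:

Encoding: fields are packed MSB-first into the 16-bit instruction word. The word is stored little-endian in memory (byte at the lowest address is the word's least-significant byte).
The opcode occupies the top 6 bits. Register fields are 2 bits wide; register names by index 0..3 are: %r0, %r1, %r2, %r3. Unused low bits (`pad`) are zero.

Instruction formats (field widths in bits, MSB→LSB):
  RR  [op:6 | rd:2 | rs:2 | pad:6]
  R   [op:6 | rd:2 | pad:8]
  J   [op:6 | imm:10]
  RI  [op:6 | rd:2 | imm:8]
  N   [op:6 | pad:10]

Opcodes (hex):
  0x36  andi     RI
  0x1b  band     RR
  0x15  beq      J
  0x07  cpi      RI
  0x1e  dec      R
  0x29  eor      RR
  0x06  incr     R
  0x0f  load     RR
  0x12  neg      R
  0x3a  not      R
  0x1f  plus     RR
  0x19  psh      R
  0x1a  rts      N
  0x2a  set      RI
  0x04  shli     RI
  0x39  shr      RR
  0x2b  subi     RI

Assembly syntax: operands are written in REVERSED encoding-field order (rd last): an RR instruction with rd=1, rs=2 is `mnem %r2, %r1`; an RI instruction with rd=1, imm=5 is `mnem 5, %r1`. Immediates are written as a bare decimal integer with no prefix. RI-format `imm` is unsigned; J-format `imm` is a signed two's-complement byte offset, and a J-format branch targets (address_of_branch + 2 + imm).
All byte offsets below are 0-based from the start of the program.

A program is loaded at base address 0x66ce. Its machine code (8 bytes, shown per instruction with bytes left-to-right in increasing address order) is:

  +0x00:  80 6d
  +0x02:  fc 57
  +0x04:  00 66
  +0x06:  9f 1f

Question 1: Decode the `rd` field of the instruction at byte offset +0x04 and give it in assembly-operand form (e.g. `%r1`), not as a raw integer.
[04] 00 66 → 0x6600
  top 6b → 0x19 → psh [R]
  rd: (w>>8)&0x3=0x2 → %r2

%r2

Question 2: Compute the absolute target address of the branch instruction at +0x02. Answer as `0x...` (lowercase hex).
@+02  little-endian(fc 57) = 0x57fc
  op=0x57fc>>10=0x15 ⇒ beq (J)
  imm: (w>>0)&0x3ff=0x3fc (s10→-4) → -4
  target = base 0x66ce + off 0x02 + 2 + imm -4 = 0x66ce

0x66ce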